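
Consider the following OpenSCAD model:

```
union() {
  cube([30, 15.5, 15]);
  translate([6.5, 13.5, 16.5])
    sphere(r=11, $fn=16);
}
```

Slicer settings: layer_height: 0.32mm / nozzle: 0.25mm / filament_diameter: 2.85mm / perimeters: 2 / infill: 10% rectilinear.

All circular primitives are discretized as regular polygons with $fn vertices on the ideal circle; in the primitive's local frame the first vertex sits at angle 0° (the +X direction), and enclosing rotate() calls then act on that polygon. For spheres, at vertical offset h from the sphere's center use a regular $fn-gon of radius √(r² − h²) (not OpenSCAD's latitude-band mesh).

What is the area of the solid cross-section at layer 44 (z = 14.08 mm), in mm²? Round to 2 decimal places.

At z = 14.08 mm: the 30×15.5 cube contributes its full rectangle (area 465.00 mm²); the sphere at (6.5, 13.5): section is a regular 16-gon, circumradius = √(r²−h²) = √(11²−2.42²) = 10.730 (area = (16/2)·10.730²·sin(360°/16) = 352.51 mm²); Taking the union: the regions partially overlap — summed areas 817.51 mm² minus the doubly-counted overlap 186.39 mm² gives 631.12 mm² — area = 631.12 mm². Overall, the cross-section is a single solid region. Net area = 631.12 mm².

631.12 mm²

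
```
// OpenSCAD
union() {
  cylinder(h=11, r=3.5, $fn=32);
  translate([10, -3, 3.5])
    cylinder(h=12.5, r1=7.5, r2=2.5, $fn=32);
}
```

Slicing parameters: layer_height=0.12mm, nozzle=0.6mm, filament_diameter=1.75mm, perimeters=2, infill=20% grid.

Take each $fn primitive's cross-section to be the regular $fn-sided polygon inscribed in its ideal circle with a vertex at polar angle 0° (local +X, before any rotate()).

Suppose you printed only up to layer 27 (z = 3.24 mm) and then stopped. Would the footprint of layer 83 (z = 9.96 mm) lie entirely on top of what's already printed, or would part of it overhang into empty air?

part overhangs

Compare the two slices. At z = 3.24: the cylinder: section is a regular 32-gon, circumradius r=3.5 (area = (32/2)·3.500²·sin(360°/32) = 38.24 mm²); the cone at (10, -3) is absent (z outside [3.5, 16]); Merging all regions: only the r=3.5 cylinder is present, so the union is just that shape — area = 38.24 mm². At z = 9.96: the cylinder: section is a regular 32-gon, circumradius r=3.5 (area = (32/2)·3.500²·sin(360°/32) = 38.24 mm²); the cone at (10, -3) contributes a regular 32-gon of circumradius 4.916 (interpolated between r1=7.5 and r2=2.5 at t=0.517) (area = (32/2)·4.916²·sin(360°/32) = 75.44 mm²); Combining (union): the 2 present regions are separate (no shared area or edge), so areas and boundary lengths simply add and each stays a separate island — area = 113.67 mm². Checking containment: at z = 9.96 the cross-section extends beyond the z = 3.24 cross-section by about 75.44 mm².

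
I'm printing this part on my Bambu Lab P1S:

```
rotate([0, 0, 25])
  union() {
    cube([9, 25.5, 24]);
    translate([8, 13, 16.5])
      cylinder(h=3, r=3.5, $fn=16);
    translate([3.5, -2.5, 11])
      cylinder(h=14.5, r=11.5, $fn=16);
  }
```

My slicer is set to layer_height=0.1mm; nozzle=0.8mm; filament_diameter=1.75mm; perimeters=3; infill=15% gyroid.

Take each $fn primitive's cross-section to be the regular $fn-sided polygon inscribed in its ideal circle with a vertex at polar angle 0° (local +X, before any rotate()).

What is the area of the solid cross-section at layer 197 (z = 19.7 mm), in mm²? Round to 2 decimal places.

At z = 19.7 mm: the cube is present — its section is the full 9×25.5 rectangle (area 229.50 mm²); the cylinder at (8, 13) is absent (z outside [16.5, 19.5]); the cylinder at (3.5, -2.5): section is a regular 16-gon, circumradius r=11.5 (area = (16/2)·11.500²·sin(360°/16) = 404.88 mm²); Merging all regions: the regions partially overlap — summed areas 634.38 mm² minus the doubly-counted overlap 76.49 mm² gives 557.89 mm² — area = 557.89 mm²; (whole slice rotated 25° about Z — lengths, areas and connectivity unchanged). Overall, the cross-section is a single solid region. Net area = 557.89 mm².

557.89 mm²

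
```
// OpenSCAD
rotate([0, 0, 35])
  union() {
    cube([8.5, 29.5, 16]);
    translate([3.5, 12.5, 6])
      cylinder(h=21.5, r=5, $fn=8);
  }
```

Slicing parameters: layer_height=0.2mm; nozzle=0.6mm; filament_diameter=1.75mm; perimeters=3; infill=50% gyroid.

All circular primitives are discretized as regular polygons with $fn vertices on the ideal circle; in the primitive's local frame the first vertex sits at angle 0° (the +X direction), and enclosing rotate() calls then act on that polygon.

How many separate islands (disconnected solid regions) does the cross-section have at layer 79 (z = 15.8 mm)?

At z = 15.8 mm: the cube is present — its section is the full 8.5×29.5 rectangle; the cylinder at (3.5, 12.5): section is a regular 8-gon, circumradius r=5; Combining (union): the regions partially overlap (shared area 65.28 mm²), so overlapping operands fuse into one piece — 1 connected region; (whole slice rotated 35° about Z — lengths, areas and connectivity unchanged). Overall, the cross-section is a single solid region. Island count = 1.

1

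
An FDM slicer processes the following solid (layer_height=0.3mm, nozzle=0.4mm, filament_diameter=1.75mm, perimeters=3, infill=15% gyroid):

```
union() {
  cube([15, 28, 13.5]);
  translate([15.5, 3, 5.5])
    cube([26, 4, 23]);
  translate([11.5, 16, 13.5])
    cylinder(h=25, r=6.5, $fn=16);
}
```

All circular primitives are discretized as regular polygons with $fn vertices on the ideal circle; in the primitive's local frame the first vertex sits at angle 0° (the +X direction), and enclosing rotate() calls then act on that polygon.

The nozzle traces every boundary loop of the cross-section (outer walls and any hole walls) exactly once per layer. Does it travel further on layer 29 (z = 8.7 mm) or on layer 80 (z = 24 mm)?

Layer 29 (z = 8.7): the cube is present — its section is the full 15×28 rectangle (perimeter 86.00 mm); the cube at (15.5, 3) is present — its section is the full 26×4 rectangle (perimeter 60.00 mm); the cylinder at (11.5, 16) is not intersected at this z (z outside [13.5, 38.5]); Combining (union): the 2 present regions are separate (no shared area or edge), so areas and boundary lengths simply add and each stays a separate island — boundary = 146.00 mm. So its perimeter = 146.00 mm. Layer 80 (z = 24): the cube is absent (z outside [0, 13.5]); the cube at (15.5, 3) (footprint 26×4) is included at this height (perimeter 60.00 mm); the r=6.5 cylinder at (11.5, 16) gives a regular 16-gon of circumradius 6.5 (constant along its height) (perimeter = 2·16·6.500·sin(180°/16) = 40.58 mm); Taking the union: the 2 present regions are separate (no shared area or edge), so areas and boundary lengths simply add and each stays a separate island — boundary = 100.58 mm. So its perimeter = 100.58 mm. Layer 29 is larger (146.00 vs 100.58 mm).

layer 29 (z = 8.7 mm)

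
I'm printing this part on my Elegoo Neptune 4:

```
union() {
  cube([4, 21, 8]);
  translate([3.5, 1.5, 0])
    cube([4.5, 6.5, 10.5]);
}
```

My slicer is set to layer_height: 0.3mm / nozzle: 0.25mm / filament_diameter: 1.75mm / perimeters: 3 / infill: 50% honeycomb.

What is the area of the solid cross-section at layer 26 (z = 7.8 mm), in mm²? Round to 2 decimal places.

At z = 7.8 mm: the cube is present — its section is the full 4×21 rectangle (area 84.00 mm²); the cube at (3.5, 1.5) (footprint 4.5×6.5) is included at this height (area 29.25 mm²); Taking the union: the regions partially overlap — summed areas 113.25 mm² minus the doubly-counted overlap 3.25 mm² gives 110.00 mm² — area = 110.00 mm². Overall, the cross-section is a single solid region. Net area = 110.00 mm².

110.00 mm²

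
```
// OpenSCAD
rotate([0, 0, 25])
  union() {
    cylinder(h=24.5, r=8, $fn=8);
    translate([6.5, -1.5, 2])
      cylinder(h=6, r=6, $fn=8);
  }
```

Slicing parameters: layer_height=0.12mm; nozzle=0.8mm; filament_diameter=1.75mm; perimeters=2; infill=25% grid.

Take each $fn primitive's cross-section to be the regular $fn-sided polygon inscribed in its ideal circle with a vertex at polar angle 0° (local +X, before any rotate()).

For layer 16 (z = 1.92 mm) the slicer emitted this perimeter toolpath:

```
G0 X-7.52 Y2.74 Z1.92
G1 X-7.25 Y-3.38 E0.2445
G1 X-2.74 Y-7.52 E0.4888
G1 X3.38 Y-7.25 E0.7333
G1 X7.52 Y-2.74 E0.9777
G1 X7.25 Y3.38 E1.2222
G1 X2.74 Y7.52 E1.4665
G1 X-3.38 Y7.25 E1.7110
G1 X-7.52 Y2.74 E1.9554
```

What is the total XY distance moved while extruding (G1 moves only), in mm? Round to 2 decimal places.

Sum the Euclidean lengths of each G1 segment: total = 48.99 mm.

48.99 mm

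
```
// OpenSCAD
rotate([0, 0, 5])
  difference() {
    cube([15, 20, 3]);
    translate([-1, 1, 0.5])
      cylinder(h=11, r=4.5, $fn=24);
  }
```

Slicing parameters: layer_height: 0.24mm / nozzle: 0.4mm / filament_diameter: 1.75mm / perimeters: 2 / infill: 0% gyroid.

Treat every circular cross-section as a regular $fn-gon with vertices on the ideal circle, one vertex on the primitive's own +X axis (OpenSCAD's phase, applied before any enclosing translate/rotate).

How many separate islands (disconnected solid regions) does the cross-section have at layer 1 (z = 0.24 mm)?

At z = 0.24 mm: the 15×20 cube contributes its full rectangle; the cylinder at (-1, 1) is not intersected at this z (z outside [0.5, 11.5]); After the difference (first − rest): none of the subtracted shapes is present at this height, so the 15×20 cube is unchanged — 1 connected region; (rotated 5° about Z; rotation is an isometry so areas/perimeters/island counts are preserved). Overall, the cross-section is a single solid region. Island count = 1.

1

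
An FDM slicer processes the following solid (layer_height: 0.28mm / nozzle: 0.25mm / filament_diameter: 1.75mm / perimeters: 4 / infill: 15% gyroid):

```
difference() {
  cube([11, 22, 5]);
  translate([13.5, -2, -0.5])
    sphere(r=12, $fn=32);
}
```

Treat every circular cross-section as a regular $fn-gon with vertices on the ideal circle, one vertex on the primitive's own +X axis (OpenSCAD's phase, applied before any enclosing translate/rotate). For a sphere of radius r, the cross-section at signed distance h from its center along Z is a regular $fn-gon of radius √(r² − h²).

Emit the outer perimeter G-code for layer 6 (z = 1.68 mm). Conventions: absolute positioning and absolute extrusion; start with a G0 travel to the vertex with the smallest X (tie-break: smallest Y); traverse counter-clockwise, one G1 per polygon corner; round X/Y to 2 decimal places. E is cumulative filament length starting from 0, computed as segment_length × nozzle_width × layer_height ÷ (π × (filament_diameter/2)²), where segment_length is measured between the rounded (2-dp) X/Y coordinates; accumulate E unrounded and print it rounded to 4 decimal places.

At z = 1.68 mm: the cube (footprint 11×22) is included at this height; the r=12 sphere at (13.5, -2) contributes a regular 32-gon of circumradius √(12²−2.18²) = 11.800; Taking the first minus the rest: starting from the 11×22 cube, the r=12 sphere at (13.5, -2) partially overlaps it — only the 61.07 mm² overlap (of its 434.65 mm²) is removed, clipping the outline — 1 connected region. The outline is a single polygon with 11 vertices. Extrusion per mm of travel: 0.25 × 0.28 / (π × 0.875²) = 0.029103. Accumulating E over each segment gives final E = 1.7858.

G0 X0.00 Y0.00 Z1.68
G1 X1.90 Y0.00 E0.0553
G1 X1.93 Y0.30 E0.0641
G1 X2.60 Y2.52 E0.1316
G1 X3.69 Y4.56 E0.1989
G1 X5.16 Y6.34 E0.2661
G1 X6.94 Y7.81 E0.3332
G1 X8.98 Y8.90 E0.4005
G1 X11.00 Y9.51 E0.4620
G1 X11.00 Y22.00 E0.8255
G1 X0.00 Y22.00 E1.1456
G1 X0.00 Y0.00 E1.7858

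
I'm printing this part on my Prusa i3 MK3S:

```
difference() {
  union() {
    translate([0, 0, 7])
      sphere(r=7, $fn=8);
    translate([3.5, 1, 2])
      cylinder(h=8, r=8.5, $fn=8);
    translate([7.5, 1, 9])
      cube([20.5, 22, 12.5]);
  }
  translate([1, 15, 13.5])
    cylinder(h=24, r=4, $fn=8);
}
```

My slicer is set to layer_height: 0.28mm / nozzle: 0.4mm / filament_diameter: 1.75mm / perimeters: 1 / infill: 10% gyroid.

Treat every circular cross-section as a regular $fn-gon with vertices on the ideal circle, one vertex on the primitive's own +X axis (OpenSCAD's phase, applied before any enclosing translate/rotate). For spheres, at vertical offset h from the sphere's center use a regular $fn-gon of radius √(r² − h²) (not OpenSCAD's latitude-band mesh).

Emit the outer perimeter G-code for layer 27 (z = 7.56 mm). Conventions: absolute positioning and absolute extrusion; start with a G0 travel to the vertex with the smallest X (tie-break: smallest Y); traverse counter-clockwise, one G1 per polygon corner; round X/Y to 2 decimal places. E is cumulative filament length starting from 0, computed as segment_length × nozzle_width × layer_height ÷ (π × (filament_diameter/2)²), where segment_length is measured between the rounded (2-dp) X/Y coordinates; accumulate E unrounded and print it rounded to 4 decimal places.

At z = 7.56 mm: the sphere: section is a regular 8-gon, circumradius = √(r²−h²) = √(7²−0.56²) = 6.978; the cylinder at (3.5, 1): section is a regular 8-gon, circumradius r=8.5; the cube at (7.5, 1) is absent (z outside [9, 21.5]); Taking the union: the regions partially overlap (shared area 113.10 mm²), so overlapping operands fuse into one piece — 1 connected region; the cylinder at (1, 15) is absent (z outside [13.5, 37.5]); Subtracting the remaining from the first: none of the subtracted shapes is present at this height, so that combined region is unchanged — 1 connected region. The outline is a single polygon with 12 vertices. Extrusion per mm of travel: 0.4 × 0.28 / (π × 0.875²) = 0.046564. Accumulating E over each segment gives final E = 2.5971.

G0 X-6.98 Y0.00 Z7.56
G1 X-4.93 Y-4.93 E0.2486
G1 X0.00 Y-6.98 E0.4972
G1 X1.12 Y-6.51 E0.5538
G1 X3.50 Y-7.50 E0.6738
G1 X9.51 Y-5.01 E0.9767
G1 X12.00 Y1.00 E1.2797
G1 X9.51 Y7.01 E1.5826
G1 X3.50 Y9.50 E1.8855
G1 X-2.51 Y7.01 E2.1884
G1 X-3.05 Y5.72 E2.2535
G1 X-4.93 Y4.93 E2.3485
G1 X-6.98 Y0.00 E2.5971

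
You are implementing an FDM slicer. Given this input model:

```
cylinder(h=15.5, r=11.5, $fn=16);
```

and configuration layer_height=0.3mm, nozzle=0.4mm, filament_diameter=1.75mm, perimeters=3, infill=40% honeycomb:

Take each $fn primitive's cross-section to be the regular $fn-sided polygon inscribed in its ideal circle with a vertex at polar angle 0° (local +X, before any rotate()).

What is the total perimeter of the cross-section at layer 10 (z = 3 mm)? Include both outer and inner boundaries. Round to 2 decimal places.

71.79 mm

At z = 3 mm: the r=11.5 cylinder gives a regular 16-gon of circumradius 11.5 (constant along its height) (perimeter = 2·16·11.500·sin(180°/16) = 71.79 mm). Overall, the cross-section is a single solid region. Total boundary length (outer) = 71.79 mm.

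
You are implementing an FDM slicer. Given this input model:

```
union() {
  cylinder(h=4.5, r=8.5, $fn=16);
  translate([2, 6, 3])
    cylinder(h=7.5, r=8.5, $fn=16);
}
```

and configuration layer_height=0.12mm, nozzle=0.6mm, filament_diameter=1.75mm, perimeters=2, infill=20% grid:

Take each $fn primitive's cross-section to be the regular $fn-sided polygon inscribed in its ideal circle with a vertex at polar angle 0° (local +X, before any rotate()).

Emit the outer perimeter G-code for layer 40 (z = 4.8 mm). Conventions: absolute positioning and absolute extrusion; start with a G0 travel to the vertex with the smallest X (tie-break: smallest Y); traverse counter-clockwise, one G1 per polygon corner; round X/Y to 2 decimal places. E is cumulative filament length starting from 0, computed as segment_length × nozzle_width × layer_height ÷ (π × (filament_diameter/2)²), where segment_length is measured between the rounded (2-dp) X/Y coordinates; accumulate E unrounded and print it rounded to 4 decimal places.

At z = 4.8 mm: the cylinder is absent (z outside [0, 4.5]); the cylinder at (2, 6): section is a regular 16-gon, circumradius r=8.5; Combining (union): only the r=8.5 cylinder at (2, 6) is present, so the union is just that shape — 1 connected region. The outline is a single polygon with 16 vertices. Extrusion per mm of travel: 0.6 × 0.12 / (π × 0.875²) = 0.029934. Accumulating E over each segment gives final E = 1.5881.

G0 X-6.50 Y6.00 Z4.80
G1 X-5.85 Y2.75 E0.0992
G1 X-4.01 Y-0.01 E0.1985
G1 X-1.25 Y-1.85 E0.2978
G1 X2.00 Y-2.50 E0.3970
G1 X5.25 Y-1.85 E0.4962
G1 X8.01 Y-0.01 E0.5955
G1 X9.85 Y2.75 E0.6948
G1 X10.50 Y6.00 E0.7940
G1 X9.85 Y9.25 E0.8932
G1 X8.01 Y12.01 E0.9925
G1 X5.25 Y13.85 E1.0918
G1 X2.00 Y14.50 E1.1910
G1 X-1.25 Y13.85 E1.2903
G1 X-4.01 Y12.01 E1.3896
G1 X-5.85 Y9.25 E1.4888
G1 X-6.50 Y6.00 E1.5881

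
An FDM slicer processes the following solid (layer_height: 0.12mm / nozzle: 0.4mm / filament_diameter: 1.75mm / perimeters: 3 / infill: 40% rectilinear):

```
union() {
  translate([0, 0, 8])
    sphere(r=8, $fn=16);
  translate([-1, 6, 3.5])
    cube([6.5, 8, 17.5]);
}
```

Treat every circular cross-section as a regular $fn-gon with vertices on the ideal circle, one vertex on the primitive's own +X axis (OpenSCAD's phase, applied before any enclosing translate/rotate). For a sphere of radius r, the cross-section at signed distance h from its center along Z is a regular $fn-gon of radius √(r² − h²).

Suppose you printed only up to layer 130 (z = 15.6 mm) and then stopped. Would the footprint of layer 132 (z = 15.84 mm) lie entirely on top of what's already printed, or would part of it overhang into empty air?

Compare the two slices. At z = 15.6: the r=8 sphere slices to a regular 16-gon of circumradius 2.498 (√(r²−h²) with h=7.6 from center) (area = (16/2)·2.498²·sin(360°/16) = 19.10 mm²); the cube at (-1, 6) (footprint 6.5×8) is included at this height (area 52.00 mm²); Taking the union: the 2 present regions are separate (no shared area or edge), so areas and boundary lengths simply add and each stays a separate island — area = 71.10 mm². At z = 15.84: the sphere: section is a regular 16-gon, circumradius = √(r²−h²) = √(8²−7.84²) = 1.592 (area = (16/2)·1.592²·sin(360°/16) = 7.76 mm²); the 6.5×8 cube at (-1, 6) contributes its full rectangle (area 52.00 mm²); Combining (union): the 2 present regions are separate (no shared area or edge), so areas and boundary lengths simply add and each stays a separate island — area = 59.76 mm². Checking containment: the cross-section at z = 15.84 is a subset of the cross-section at z = 15.6.

entirely on top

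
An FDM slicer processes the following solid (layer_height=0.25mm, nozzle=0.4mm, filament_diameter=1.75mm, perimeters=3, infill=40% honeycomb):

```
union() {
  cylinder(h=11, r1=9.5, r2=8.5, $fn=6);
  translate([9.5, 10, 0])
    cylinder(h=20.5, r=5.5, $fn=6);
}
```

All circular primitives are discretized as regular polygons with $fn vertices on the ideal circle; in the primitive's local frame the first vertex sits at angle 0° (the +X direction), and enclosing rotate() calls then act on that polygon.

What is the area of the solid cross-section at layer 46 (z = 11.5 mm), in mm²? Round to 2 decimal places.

78.59 mm²

At z = 11.5 mm: the cone does not reach this height (z outside [0, 11]); the r=5.5 cylinder at (9.5, 10) contributes a regular 6-gon of circumradius 5.5 (area = (6/2)·5.500²·sin(360°/6) = 78.59 mm²); Taking the union: only the r=5.5 cylinder at (9.5, 10) is present, so the union is just that shape — area = 78.59 mm². Overall, the cross-section is a single solid region. Net area = 78.59 mm².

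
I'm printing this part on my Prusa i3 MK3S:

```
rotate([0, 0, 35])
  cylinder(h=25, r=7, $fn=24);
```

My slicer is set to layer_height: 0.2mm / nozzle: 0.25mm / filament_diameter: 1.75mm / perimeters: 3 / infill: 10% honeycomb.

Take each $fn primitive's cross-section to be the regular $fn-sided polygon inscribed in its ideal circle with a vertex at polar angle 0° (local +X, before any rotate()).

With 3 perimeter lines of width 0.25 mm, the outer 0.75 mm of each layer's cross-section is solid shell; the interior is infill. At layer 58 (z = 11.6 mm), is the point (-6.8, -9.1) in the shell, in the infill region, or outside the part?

At z = 11.6 mm: the r=7 cylinder contributes a regular 24-gon of circumradius 7; (whole slice rotated 35° about Z — lengths, areas and connectivity unchanged). Overall, the cross-section is a single solid region. Undo the 35° rotation: the query point maps to (-10.790, -3.554) in the un-rotated model frame. The nearest boundary edge runs (-6.76, -1.81)→(-6.06, -3.50); distance from the point to it = 4.39 mm. The point is not inside any of the regions above, so it lies outside the cross-section (4.39 mm from the nearest boundary).

outside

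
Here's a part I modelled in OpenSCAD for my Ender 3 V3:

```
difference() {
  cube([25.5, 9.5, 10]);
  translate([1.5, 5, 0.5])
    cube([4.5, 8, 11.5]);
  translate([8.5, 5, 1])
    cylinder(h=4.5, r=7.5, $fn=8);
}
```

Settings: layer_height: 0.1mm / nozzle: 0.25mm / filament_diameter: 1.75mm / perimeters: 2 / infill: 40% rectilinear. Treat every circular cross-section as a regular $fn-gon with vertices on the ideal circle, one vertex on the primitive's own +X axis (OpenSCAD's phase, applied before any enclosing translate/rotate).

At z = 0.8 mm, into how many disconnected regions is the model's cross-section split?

At z = 0.8 mm: the cube (footprint 25.5×9.5) is included at this height; the cube at (1.5, 5) is present — its section is the full 4.5×8 rectangle; the cylinder at (8.5, 5) is not intersected at this z (z outside [1, 5.5]); After the difference (first − rest): starting from the 25.5×9.5 cube, the 4.5×8 cube at (1.5, 5) partially overlaps it — only the 20.25 mm² overlap (of its 36.00 mm²) is removed, clipping the outline — 1 connected region. The result has 1 disconnected region.

1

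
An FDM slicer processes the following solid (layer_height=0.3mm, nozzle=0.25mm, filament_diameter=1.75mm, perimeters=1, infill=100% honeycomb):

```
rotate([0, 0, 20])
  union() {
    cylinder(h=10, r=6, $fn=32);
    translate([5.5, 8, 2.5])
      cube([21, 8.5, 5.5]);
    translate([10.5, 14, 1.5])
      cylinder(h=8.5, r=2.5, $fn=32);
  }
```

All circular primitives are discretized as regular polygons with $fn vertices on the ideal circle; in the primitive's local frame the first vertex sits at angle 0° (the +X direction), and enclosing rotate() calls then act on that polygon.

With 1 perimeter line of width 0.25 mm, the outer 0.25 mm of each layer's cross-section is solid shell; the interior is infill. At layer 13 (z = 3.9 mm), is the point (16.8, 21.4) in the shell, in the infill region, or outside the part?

infill

At z = 3.9 mm: the r=6 cylinder contributes a regular 32-gon of circumradius 6; the 21×8.5 cube at (5.5, 8) contributes its full rectangle; the r=2.5 cylinder at (10.5, 14) gives a regular 32-gon of circumradius 2.5 (constant along its height); Taking the union: the regions partially overlap (shared area 19.51 mm²), so overlapping operands fuse into one piece — 2 connected regions; (rotated 20° about Z; rotation is an isometry so areas/perimeters/island counts are preserved). Overall, the cross-section has 2 separate islands. Undo the 20° rotation: the query point maps to (23.106, 14.363) in the un-rotated model frame. The nearest boundary edge runs (10.50, 16.50)→(26.50, 16.50); distance from the point to it = 2.14 mm. (Shell/infill is judged within the island containing the point — the largest one.) The point is inside the cross-section and 2.14 mm from the nearest boundary — more than the 0.25 mm shell width (1 × 0.25), so it's in the infill interior.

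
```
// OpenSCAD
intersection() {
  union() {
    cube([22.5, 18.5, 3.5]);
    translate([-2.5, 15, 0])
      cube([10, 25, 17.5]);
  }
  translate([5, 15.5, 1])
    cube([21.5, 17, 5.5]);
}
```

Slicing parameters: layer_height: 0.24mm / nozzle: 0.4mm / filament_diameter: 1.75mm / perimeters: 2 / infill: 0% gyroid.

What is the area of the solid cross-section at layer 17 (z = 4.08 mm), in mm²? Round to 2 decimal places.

42.50 mm²

At z = 4.08 mm: the cube is absent (z outside [0, 3.5]); the cube at (-2.5, 15) (footprint 10×25) is included at this height (area 250.00 mm²); Merging all regions: only the 10×25 cube at (-2.5, 15) is present, so the union is just that shape — area = 250.00 mm²; the 21.5×17 cube at (5, 15.5) contributes its full rectangle (area 365.50 mm²); After intersecting: the 21.5×17 cube at (5, 15.5) partially overlaps that combined region; clipping to the common part keeps 42.50 mm² — area = 42.50 mm². Overall, the cross-section is a single solid region. Net area = 42.50 mm².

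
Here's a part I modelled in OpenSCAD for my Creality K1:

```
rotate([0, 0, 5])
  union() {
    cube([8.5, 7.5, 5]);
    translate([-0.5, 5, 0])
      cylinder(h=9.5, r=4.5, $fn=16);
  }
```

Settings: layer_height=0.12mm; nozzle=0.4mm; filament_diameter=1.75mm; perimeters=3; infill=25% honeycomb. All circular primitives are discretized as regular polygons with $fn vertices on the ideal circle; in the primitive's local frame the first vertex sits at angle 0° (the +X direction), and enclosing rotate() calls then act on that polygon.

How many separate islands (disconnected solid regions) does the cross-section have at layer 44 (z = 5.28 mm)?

1

At z = 5.28 mm: the cube is not intersected at this z (z outside [0, 5]); the cylinder at (-0.5, 5): section is a regular 16-gon, circumradius r=4.5; Taking the union: only the r=4.5 cylinder at (-0.5, 5) is present, so the union is just that shape — 1 connected region; (whole slice rotated 5° about Z — lengths, areas and connectivity unchanged). Overall, the cross-section is a single solid region. Island count = 1.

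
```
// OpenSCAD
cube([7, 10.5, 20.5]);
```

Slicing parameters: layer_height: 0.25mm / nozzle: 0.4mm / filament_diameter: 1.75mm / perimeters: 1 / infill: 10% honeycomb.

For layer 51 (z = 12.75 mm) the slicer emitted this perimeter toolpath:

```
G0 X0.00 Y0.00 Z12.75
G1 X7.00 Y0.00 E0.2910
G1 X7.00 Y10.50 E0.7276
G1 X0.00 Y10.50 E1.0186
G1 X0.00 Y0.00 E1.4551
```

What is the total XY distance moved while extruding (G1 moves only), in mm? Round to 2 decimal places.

Sum the Euclidean lengths of each G1 segment: total = 35.00 mm.

35.00 mm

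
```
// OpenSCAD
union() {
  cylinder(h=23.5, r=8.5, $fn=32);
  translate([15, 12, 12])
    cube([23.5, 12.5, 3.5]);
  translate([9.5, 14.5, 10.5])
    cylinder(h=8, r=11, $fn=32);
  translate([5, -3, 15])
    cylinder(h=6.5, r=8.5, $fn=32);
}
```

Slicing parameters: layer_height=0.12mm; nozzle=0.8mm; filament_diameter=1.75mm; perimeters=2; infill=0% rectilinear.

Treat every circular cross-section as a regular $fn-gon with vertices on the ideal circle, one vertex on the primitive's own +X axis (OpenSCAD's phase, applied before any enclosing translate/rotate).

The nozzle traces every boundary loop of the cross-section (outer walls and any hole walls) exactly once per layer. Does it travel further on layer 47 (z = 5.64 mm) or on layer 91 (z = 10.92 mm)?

layer 91 (z = 10.92 mm)

Layer 47 (z = 5.64): the cylinder: section is a regular 32-gon, circumradius r=8.5 (perimeter = 2·32·8.500·sin(180°/32) = 53.32 mm); the cube at (15, 12) is not intersected at this z (z outside [12, 15.5]); the cylinder at (9.5, 14.5) does not reach this height (z outside [10.5, 18.5]); the cylinder at (5, -3) is not intersected at this z (z outside [15, 21.5]); Merging all regions: only the r=8.5 cylinder is present, so the union is just that shape — boundary = 53.32 mm. So its perimeter = 53.32 mm. Layer 91 (z = 10.92): the r=8.5 cylinder contributes a regular 32-gon of circumradius 8.5 (perimeter = 2·32·8.500·sin(180°/32) = 53.32 mm); the cube at (15, 12) does not reach this height (z outside [12, 15.5]); the r=11 cylinder at (9.5, 14.5) contributes a regular 32-gon of circumradius 11 (perimeter = 2·32·11.000·sin(180°/32) = 69.00 mm); the cylinder at (5, -3) is not intersected at this z (z outside [15, 21.5]); Merging all regions: the regions partially overlap (shared area 12.35 mm²), so the edge portions inside another operand are dropped and the merged outline is re-measured after clipping — boundary = 104.14 mm. So its perimeter = 104.14 mm. Layer 91 is larger (104.14 vs 53.32 mm).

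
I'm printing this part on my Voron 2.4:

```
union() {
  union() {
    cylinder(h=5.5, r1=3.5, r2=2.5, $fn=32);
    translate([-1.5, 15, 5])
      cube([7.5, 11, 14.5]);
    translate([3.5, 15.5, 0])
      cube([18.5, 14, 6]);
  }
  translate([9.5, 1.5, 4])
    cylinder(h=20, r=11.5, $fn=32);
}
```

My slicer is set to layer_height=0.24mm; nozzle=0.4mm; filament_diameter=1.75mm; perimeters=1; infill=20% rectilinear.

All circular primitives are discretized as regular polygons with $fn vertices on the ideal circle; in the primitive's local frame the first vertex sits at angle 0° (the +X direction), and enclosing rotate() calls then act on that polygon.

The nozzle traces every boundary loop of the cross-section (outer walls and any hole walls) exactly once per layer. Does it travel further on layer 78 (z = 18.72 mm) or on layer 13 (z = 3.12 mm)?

layer 78 (z = 18.72 mm)

Layer 78 (z = 18.72): the cone is not intersected at this z (z outside [0, 5.5]); the cube at (-1.5, 15) (footprint 7.5×11) is included at this height (perimeter 37.00 mm); the cube at (3.5, 15.5) does not reach this height (z outside [0, 6]); Merging all regions: only the 7.5×11 cube at (-1.5, 15) is present, so the union is just that shape — boundary = 37.00 mm; the cylinder at (9.5, 1.5): section is a regular 32-gon, circumradius r=11.5 (perimeter = 2·32·11.500·sin(180°/32) = 72.14 mm); Combining (union): the 2 present regions are separate (no shared area or edge), so areas and boundary lengths simply add and each stays a separate island — boundary = 109.14 mm. So its perimeter = 109.14 mm. Layer 13 (z = 3.12): the cone: at t=0.567 of its height the radius interpolates to r₁+(r₂−r₁)t = 2.933, giving a regular 32-gon of that circumradius (perimeter = 2·32·2.933·sin(180°/32) = 18.40 mm); the cube at (-1.5, 15) is not intersected at this z (z outside [5, 19.5]); the cube at (3.5, 15.5) is present — its section is the full 18.5×14 rectangle (perimeter 65.00 mm); Taking the union: the 2 present regions are separate (no shared area or edge), so areas and boundary lengths simply add and each stays a separate island — boundary = 83.40 mm; the cylinder at (9.5, 1.5) does not reach this height (z outside [4, 24]); Combining (union): only the result so far is present, so the union is just that shape — boundary = 83.40 mm. So its perimeter = 83.40 mm. Layer 78 is larger (109.14 vs 83.40 mm).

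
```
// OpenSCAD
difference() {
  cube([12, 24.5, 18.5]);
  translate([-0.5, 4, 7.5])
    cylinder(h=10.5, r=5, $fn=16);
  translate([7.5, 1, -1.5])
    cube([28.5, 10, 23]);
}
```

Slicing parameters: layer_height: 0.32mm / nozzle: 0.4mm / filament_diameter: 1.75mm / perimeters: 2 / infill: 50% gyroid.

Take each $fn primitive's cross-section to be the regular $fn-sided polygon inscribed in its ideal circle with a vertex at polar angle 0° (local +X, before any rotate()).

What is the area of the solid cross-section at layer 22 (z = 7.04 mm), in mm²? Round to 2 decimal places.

At z = 7.04 mm: the 12×24.5 cube contributes its full rectangle (area 294.00 mm²); the cylinder at (-0.5, 4) is not intersected at this z (z outside [7.5, 18]); the cube at (7.5, 1) is present — its section is the full 28.5×10 rectangle (area 285.00 mm²); After the difference (first − rest): starting from the 12×24.5 cube (294.00 mm²), the 28.5×10 cube at (7.5, 1) partially overlaps it — only the 45.00 mm² overlap (of its 285.00 mm²) is removed, clipping the outline — area = 249.00 mm². Overall, the cross-section is a single solid region. Net area = 249.00 mm².

249.00 mm²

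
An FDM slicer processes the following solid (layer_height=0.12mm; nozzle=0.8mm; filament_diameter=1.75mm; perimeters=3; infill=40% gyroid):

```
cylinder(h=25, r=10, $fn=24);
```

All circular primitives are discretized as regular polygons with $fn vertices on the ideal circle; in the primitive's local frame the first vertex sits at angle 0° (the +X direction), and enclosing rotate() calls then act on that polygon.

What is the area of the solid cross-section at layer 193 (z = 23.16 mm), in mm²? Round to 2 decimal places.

310.58 mm²

At z = 23.16 mm: the cylinder: section is a regular 24-gon, circumradius r=10 (area = (24/2)·10.000²·sin(360°/24) = 310.58 mm²). Overall, the cross-section is a single solid region. Net area = 310.58 mm².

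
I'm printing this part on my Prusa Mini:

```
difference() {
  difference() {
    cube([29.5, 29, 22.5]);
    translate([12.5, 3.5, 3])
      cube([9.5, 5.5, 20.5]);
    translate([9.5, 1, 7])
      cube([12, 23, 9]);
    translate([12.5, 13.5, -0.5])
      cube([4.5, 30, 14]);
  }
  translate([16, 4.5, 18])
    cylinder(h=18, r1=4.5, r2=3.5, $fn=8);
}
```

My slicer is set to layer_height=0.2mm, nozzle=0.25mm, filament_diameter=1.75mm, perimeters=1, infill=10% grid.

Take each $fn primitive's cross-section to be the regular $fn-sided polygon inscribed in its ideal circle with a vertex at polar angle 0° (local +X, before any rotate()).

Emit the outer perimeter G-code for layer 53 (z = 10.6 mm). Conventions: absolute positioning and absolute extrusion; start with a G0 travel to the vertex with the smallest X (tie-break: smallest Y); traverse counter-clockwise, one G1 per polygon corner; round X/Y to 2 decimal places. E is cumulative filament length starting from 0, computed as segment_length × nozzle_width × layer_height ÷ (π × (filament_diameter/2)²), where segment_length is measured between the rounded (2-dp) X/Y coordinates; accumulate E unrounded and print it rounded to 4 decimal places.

At z = 10.6 mm: the 29.5×29 cube contributes its full rectangle; the cube at (12.5, 3.5) (footprint 9.5×5.5) is included at this height; the 12×23 cube at (9.5, 1) contributes its full rectangle; the cube at (12.5, 13.5) is present — its section is the full 4.5×30 rectangle; Subtracting the remaining from the first: starting from the 29.5×29 cube, the 9.5×5.5 cube at (12.5, 3.5) lies wholly inside it (removes its full 52.25 mm² and its 30.00 mm outline becomes a hole wall); the 12×23 cube at (9.5, 1) partially overlaps it — only the 226.50 mm² overlap (of its 276.00 mm²) is removed, clipping the outline; the 4.5×30 cube at (12.5, 13.5) partially overlaps it — only the 22.50 mm² overlap (of its 135.00 mm²) is removed, clipping the outline — 1 connected region; the cone at (16, 4.5) is not intersected at this z (z outside [18, 36]); Subtracting the remaining from the first: none of the subtracted shapes is present at this height, so that combined region is unchanged — 1 connected region. The outline is a single polygon with 16 vertices. Extrusion per mm of travel: 0.25 × 0.2 / (π × 0.875²) = 0.020788. Accumulating E over each segment gives final E = 3.9289.

G0 X0.00 Y0.00 Z10.60
G1 X29.50 Y0.00 E0.6132
G1 X29.50 Y29.00 E1.2161
G1 X17.00 Y29.00 E1.4759
G1 X17.00 Y24.00 E1.5799
G1 X21.50 Y24.00 E1.6734
G1 X21.50 Y9.00 E1.9852
G1 X22.00 Y9.00 E1.9956
G1 X22.00 Y3.50 E2.1099
G1 X21.50 Y3.50 E2.1203
G1 X21.50 Y1.00 E2.1723
G1 X9.50 Y1.00 E2.4218
G1 X9.50 Y24.00 E2.8999
G1 X12.50 Y24.00 E2.9622
G1 X12.50 Y29.00 E3.0662
G1 X0.00 Y29.00 E3.3260
G1 X0.00 Y0.00 E3.9289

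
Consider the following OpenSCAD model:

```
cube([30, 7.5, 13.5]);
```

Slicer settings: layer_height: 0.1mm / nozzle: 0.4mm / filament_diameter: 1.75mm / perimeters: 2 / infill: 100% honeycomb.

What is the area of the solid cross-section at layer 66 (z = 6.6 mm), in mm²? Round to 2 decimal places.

At z = 6.6 mm: the 30×7.5 cube contributes its full rectangle (area 225.00 mm²). Overall, the cross-section is a single solid region. Net area = 225.00 mm².

225.00 mm²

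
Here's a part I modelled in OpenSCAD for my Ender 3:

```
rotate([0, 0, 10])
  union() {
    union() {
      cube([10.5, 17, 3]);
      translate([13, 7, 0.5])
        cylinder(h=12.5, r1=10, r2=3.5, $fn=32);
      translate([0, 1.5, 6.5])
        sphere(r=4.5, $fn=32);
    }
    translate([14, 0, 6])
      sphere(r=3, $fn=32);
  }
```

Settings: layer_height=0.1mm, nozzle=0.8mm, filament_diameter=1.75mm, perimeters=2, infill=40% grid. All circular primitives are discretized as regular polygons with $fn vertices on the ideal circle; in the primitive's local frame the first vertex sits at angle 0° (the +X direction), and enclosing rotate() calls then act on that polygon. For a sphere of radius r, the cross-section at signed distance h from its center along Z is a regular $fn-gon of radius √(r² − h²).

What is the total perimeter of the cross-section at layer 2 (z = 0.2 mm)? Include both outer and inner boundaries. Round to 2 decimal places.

At z = 0.2 mm: the 10.5×17 cube contributes its full rectangle (perimeter 55.00 mm); the cone at (13, 7) is not intersected at this z (z outside [0.5, 13]); the sphere at (0, 1.5) is not intersected at this z (|z−center|=6.300 > r=4.5); Combining (union): only the 10.5×17 cube is present, so the union is just that shape — boundary = 55.00 mm; the sphere at (14, 0) is not intersected at this z (|z−center|=5.800 > r=3); Combining (union): only the result so far is present, so the union is just that shape — boundary = 55.00 mm; (whole slice rotated 10° about Z — lengths, areas and connectivity unchanged). Overall, the cross-section is a single solid region. Total boundary length (outer) = 55.00 mm.

55.00 mm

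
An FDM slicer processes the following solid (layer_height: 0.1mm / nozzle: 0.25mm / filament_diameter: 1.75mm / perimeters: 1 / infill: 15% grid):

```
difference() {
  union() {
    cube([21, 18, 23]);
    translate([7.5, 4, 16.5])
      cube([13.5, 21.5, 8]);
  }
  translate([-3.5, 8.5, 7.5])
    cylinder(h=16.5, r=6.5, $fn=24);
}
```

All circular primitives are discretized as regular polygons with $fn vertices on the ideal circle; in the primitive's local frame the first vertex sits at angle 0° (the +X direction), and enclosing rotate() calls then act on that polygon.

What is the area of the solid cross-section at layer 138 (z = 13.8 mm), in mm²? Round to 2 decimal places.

355.32 mm²

At z = 13.8 mm: the 21×18 cube contributes its full rectangle (area 378.00 mm²); the cube at (7.5, 4) is not intersected at this z (z outside [16.5, 24.5]); Taking the union: only the 21×18 cube is present, so the union is just that shape — area = 378.00 mm²; the r=6.5 cylinder at (-3.5, 8.5) gives a regular 24-gon of circumradius 6.5 (constant along its height) (area = (24/2)·6.500²·sin(360°/24) = 131.22 mm²); Subtracting the remaining from the first: starting from the result so far (378.00 mm²), the r=6.5 cylinder at (-3.5, 8.5) partially overlaps it — only the 22.68 mm² overlap (of its 131.22 mm²) is removed, clipping the outline — area = 355.32 mm². Overall, the cross-section is a single solid region. Net area = 355.32 mm².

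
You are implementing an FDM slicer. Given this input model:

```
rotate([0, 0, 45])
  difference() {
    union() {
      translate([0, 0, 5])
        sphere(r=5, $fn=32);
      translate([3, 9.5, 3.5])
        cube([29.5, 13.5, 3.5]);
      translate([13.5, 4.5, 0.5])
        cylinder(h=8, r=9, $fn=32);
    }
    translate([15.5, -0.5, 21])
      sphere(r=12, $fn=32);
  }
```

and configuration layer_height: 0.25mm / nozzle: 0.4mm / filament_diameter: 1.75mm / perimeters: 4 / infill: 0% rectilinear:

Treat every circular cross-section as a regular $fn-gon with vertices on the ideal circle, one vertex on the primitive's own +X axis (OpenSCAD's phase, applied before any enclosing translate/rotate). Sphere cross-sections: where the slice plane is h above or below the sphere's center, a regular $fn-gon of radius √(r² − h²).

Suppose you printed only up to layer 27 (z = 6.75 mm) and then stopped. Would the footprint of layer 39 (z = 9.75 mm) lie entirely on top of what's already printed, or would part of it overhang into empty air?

entirely on top

Compare the two slices. At z = 6.75: the r=5 sphere contributes a regular 32-gon of circumradius √(5²−1.75²) = 4.684 (area = (32/2)·4.684²·sin(360°/32) = 68.48 mm²); the cube at (3, 9.5) (footprint 29.5×13.5) is included at this height (area 398.25 mm²); the r=9 cylinder at (13.5, 4.5) contributes a regular 32-gon of circumradius 9 (area = (32/2)·9.000²·sin(360°/32) = 252.84 mm²); Merging all regions: the regions partially overlap — summed areas 719.56 mm² minus the doubly-counted overlap 41.60 mm² gives 677.97 mm² — area = 677.97 mm²; the sphere at (15.5, -0.5) is absent (|z−center|=14.250 > r=12); Subtracting the remaining from the first: none of the subtracted shapes is present at this height, so the result so far is unchanged — area = 677.97 mm²; (rotated 45° about Z; rotation is an isometry so areas/perimeters/island counts are preserved). At z = 9.75: the r=5 sphere contributes a regular 32-gon of circumradius √(5²−4.75²) = 1.561 (area = (32/2)·1.561²·sin(360°/32) = 7.61 mm²); the cube at (3, 9.5) is not intersected at this z (z outside [3.5, 7]); the cylinder at (13.5, 4.5) is not intersected at this z (z outside [0.5, 8.5]); Combining (union): only the r=5 sphere is present, so the union is just that shape — area = 7.61 mm²; the sphere at (15.5, -0.5): section is a regular 32-gon, circumradius = √(r²−h²) = √(12²−11.25²) = 4.176 (area = (32/2)·4.176²·sin(360°/32) = 54.43 mm²); Taking the first minus the rest: starting from that combined region (7.61 mm²), the r=12 sphere at (15.5, -0.5) misses the remaining region (no effect) — area = 7.61 mm²; (rotated 45° about Z; rotation is an isometry so areas/perimeters/island counts are preserved). Checking containment: the cross-section at z = 9.75 is a subset of the cross-section at z = 6.75.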